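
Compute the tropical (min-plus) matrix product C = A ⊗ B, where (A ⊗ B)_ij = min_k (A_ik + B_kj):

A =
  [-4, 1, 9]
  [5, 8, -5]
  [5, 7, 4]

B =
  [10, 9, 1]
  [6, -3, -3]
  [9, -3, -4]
A ⊗ B =
  [6, -2, -3]
  [4, -8, -9]
  [13, 1, 0]

Apply the min-plus product entry-by-entry:
  C[0][0] = min over k of (A[0][0] + B[0][0] = -4 + 10 = 6, A[0][1] + B[1][0] = 1 + 6 = 7, A[0][2] + B[2][0] = 9 + 9 = 18) = 6 (attained at k = 0)
  C[0][1] = min over k of (A[0][0] + B[0][1] = -4 + 9 = 5, A[0][1] + B[1][1] = 1 + -3 = -2, A[0][2] + B[2][1] = 9 + -3 = 6) = -2 (attained at k = 1)
  C[0][2] = min over k of (A[0][0] + B[0][2] = -4 + 1 = -3, A[0][1] + B[1][2] = 1 + -3 = -2, A[0][2] + B[2][2] = 9 + -4 = 5) = -3 (attained at k = 0)
  C[1][0] = min over k of (A[1][0] + B[0][0] = 5 + 10 = 15, A[1][1] + B[1][0] = 8 + 6 = 14, A[1][2] + B[2][0] = -5 + 9 = 4) = 4 (attained at k = 2)
  C[1][1] = min over k of (A[1][0] + B[0][1] = 5 + 9 = 14, A[1][1] + B[1][1] = 8 + -3 = 5, A[1][2] + B[2][1] = -5 + -3 = -8) = -8 (attained at k = 2)
  C[1][2] = min over k of (A[1][0] + B[0][2] = 5 + 1 = 6, A[1][1] + B[1][2] = 8 + -3 = 5, A[1][2] + B[2][2] = -5 + -4 = -9) = -9 (attained at k = 2)
  C[2][0] = min over k of (A[2][0] + B[0][0] = 5 + 10 = 15, A[2][1] + B[1][0] = 7 + 6 = 13, A[2][2] + B[2][0] = 4 + 9 = 13) = 13 (attained at k = 1)
  C[2][1] = min over k of (A[2][0] + B[0][1] = 5 + 9 = 14, A[2][1] + B[1][1] = 7 + -3 = 4, A[2][2] + B[2][1] = 4 + -3 = 1) = 1 (attained at k = 2)
  C[2][2] = min over k of (A[2][0] + B[0][2] = 5 + 1 = 6, A[2][1] + B[1][2] = 7 + -3 = 4, A[2][2] + B[2][2] = 4 + -4 = 0) = 0 (attained at k = 2)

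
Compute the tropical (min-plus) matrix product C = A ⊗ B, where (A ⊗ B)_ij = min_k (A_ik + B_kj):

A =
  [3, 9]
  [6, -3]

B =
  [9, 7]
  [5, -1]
A ⊗ B =
  [12, 8]
  [2, -4]

Apply the min-plus product entry-by-entry:
  C[0][0] = min over k of (A[0][0] + B[0][0] = 3 + 9 = 12, A[0][1] + B[1][0] = 9 + 5 = 14) = 12 (attained at k = 0)
  C[0][1] = min over k of (A[0][0] + B[0][1] = 3 + 7 = 10, A[0][1] + B[1][1] = 9 + -1 = 8) = 8 (attained at k = 1)
  C[1][0] = min over k of (A[1][0] + B[0][0] = 6 + 9 = 15, A[1][1] + B[1][0] = -3 + 5 = 2) = 2 (attained at k = 1)
  C[1][1] = min over k of (A[1][0] + B[0][1] = 6 + 7 = 13, A[1][1] + B[1][1] = -3 + -1 = -4) = -4 (attained at k = 1)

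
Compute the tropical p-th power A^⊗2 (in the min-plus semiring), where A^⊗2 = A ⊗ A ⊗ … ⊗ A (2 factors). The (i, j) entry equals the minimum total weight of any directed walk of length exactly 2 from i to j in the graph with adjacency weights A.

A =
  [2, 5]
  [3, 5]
A^⊗2 =
  [4, 7]
  [5, 8]

Each entry (A^⊗2)_ij equals the minimum over all length-2 walks i = v_0 → v_1 → … → v_2 = j of Σ_t A[v_t][v_{t+1}]. For example, for (i, j) = (0, 1) we minimise over 2 possible intermediate vertex sequences; the minimum is 7, attained along the walk 0 → 0 → 1.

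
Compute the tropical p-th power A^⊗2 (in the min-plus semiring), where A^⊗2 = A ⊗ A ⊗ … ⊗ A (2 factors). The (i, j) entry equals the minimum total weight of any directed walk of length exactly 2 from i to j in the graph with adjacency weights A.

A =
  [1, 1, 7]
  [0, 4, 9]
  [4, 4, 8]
A^⊗2 =
  [1, 2, 8]
  [1, 1, 7]
  [4, 5, 11]

Each entry (A^⊗2)_ij equals the minimum over all length-2 walks i = v_0 → v_1 → … → v_2 = j of Σ_t A[v_t][v_{t+1}]. For example, for (i, j) = (0, 2) we minimise over 3 possible intermediate vertex sequences; the minimum is 8, attained along the walk 0 → 0 → 2.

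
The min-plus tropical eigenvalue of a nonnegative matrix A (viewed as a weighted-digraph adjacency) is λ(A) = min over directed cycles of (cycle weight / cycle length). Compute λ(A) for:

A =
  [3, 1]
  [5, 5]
λ(A) = 3

Enumerate directed cycles and compute their means (weight / length). Sample:
  cycle 0 → 0: weight = 3, length = 1, mean = 3/1 ≈ 3.000
  cycle 1 → 1: weight = 5, length = 1, mean = 5/1 ≈ 5.000
  cycle 0 → 1 → 0: weight = 6, length = 2, mean = 6/2 ≈ 3.000
  cycle 1 → 0 → 1: weight = 6, length = 2, mean = 6/2 ≈ 3.000
Minimum mean = 3.000, attained e.g. along the cycle 0 → 0 with weight 3 and length 1. So λ(A) = 3/1 = 3.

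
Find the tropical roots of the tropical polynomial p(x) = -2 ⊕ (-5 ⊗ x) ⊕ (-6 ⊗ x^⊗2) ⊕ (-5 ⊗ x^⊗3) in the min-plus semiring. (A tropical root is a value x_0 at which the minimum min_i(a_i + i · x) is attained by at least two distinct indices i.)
Roots: {-1, 1, 3}

Each tropical root is a break point of the lower envelope of the lines y = a_i + i · x (there are 4 lines, with slopes 0, 1, ..., 3). Only the lines that attain the minimum somewhere contribute to roots; other lines are dominated. Here the surviving (envelope) indices are i = 3, i = 2, i = 1, i = 0.
Intersections between consecutive envelope lines give the roots: for adjacent envelope indices i < j the intersection is x = (a_i − a_j) / (j − i). Reading off the sorted break points: {-1, 1, 3}.
Verification: at each break x_0, at least two indices attain the minimum of min_i(a_i + i · x_0).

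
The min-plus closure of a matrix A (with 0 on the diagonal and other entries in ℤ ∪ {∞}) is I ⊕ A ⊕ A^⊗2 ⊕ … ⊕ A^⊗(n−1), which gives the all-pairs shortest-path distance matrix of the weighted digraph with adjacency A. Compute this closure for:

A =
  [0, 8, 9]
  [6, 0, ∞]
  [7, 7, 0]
Closure =
  [0, 8, 9]
  [6, 0, 15]
  [7, 7, 0]

This is the Floyd-Warshall all-pairs shortest-path computation. For each intermediate vertex k = 0, 1, …, 2, update dist[i][j] ← min(dist[i][j], dist[i][k] + dist[k][j]). The final matrix gives, for each (i, j), the minimum total weight of any directed path from i to j (possibly empty when i = j).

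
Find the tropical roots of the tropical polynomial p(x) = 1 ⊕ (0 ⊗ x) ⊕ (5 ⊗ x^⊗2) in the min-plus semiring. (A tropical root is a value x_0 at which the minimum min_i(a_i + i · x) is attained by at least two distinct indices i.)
Roots: {-5, 1}

Each tropical root is a break point of the lower envelope of the lines y = a_i + i · x (there are 3 lines, with slopes 0, 1, ..., 2). Only the lines that attain the minimum somewhere contribute to roots; other lines are dominated. Here the surviving (envelope) indices are i = 2, i = 1, i = 0.
Intersections between consecutive envelope lines give the roots: for adjacent envelope indices i < j the intersection is x = (a_i − a_j) / (j − i). Reading off the sorted break points: {-5, 1}.
Verification: at each break x_0, at least two indices attain the minimum of min_i(a_i + i · x_0).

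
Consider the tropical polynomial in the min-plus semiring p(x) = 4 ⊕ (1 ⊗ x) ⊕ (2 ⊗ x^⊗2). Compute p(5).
p(5) = 4

A tropical monomial a ⊗ x^⊗i evaluates to a + i · x. Evaluating each term at x = 5:
  Term 0 contributes 4 + 0 · 5 = 4
  Term 1 contributes 1 + 1 · 5 = 6
  Term 2 contributes 2 + 2 · 5 = 12
p(5) = ⊕ of these = min[4, 6, 12] = 4.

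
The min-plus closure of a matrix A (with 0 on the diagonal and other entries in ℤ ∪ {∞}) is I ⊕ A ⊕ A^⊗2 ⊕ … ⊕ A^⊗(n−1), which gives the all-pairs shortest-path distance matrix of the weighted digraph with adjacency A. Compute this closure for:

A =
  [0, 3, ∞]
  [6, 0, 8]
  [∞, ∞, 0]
Closure =
  [0, 3, 11]
  [6, 0, 8]
  [∞, ∞, 0]

This is the Floyd-Warshall all-pairs shortest-path computation. For each intermediate vertex k = 0, 1, …, 2, update dist[i][j] ← min(dist[i][j], dist[i][k] + dist[k][j]). The final matrix gives, for each (i, j), the minimum total weight of any directed path from i to j (possibly empty when i = j).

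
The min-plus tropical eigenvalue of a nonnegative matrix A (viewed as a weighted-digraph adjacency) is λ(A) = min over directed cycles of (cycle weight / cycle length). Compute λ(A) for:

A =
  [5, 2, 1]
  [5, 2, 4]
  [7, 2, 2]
λ(A) = 2

Enumerate directed cycles and compute their means (weight / length). Sample:
  cycle 0 → 0: weight = 5, length = 1, mean = 5/1 ≈ 5.000
  cycle 1 → 1: weight = 2, length = 1, mean = 2/1 ≈ 2.000
  cycle 2 → 2: weight = 2, length = 1, mean = 2/1 ≈ 2.000
  cycle 0 → 1 → 0: weight = 7, length = 2, mean = 7/2 ≈ 3.500
  cycle 0 → 2 → 0: weight = 8, length = 2, mean = 8/2 ≈ 4.000
  cycle 1 → 0 → 1: weight = 7, length = 2, mean = 7/2 ≈ 3.500
Minimum mean = 2.000, attained e.g. along the cycle 1 → 1 with weight 2 and length 1. So λ(A) = 2/1 = 2.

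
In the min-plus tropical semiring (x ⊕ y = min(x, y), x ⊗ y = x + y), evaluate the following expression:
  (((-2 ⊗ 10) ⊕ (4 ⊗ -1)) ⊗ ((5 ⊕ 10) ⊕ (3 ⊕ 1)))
(((-2 ⊗ 10) ⊕ (4 ⊗ -1)) ⊗ ((5 ⊕ 10) ⊕ (3 ⊕ 1))) = 4

Expand innermost to outermost. Recall ⊕ takes the minimum of its arguments and ⊗ takes their sum. Working out the expression (((-2 ⊗ 10) ⊕ (4 ⊗ -1)) ⊗ ((5 ⊕ 10) ⊕ (3 ⊕ 1))) gives 4.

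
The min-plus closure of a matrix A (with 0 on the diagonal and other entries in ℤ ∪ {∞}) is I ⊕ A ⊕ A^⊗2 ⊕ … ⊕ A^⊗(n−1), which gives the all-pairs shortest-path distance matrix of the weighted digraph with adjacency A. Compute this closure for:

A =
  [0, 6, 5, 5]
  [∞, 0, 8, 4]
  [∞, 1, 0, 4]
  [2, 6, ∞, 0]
Closure =
  [0, 6, 5, 5]
  [6, 0, 8, 4]
  [6, 1, 0, 4]
  [2, 6, 7, 0]

This is the Floyd-Warshall all-pairs shortest-path computation. For each intermediate vertex k = 0, 1, …, 3, update dist[i][j] ← min(dist[i][j], dist[i][k] + dist[k][j]). The final matrix gives, for each (i, j), the minimum total weight of any directed path from i to j (possibly empty when i = j).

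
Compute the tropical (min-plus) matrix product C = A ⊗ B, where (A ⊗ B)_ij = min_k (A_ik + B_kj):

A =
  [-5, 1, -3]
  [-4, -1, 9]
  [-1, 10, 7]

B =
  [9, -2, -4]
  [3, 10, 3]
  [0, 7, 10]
A ⊗ B =
  [-3, -7, -9]
  [2, -6, -8]
  [7, -3, -5]

Apply the min-plus product entry-by-entry:
  C[0][0] = min over k of (A[0][0] + B[0][0] = -5 + 9 = 4, A[0][1] + B[1][0] = 1 + 3 = 4, A[0][2] + B[2][0] = -3 + 0 = -3) = -3 (attained at k = 2)
  C[0][1] = min over k of (A[0][0] + B[0][1] = -5 + -2 = -7, A[0][1] + B[1][1] = 1 + 10 = 11, A[0][2] + B[2][1] = -3 + 7 = 4) = -7 (attained at k = 0)
  C[0][2] = min over k of (A[0][0] + B[0][2] = -5 + -4 = -9, A[0][1] + B[1][2] = 1 + 3 = 4, A[0][2] + B[2][2] = -3 + 10 = 7) = -9 (attained at k = 0)
  C[1][0] = min over k of (A[1][0] + B[0][0] = -4 + 9 = 5, A[1][1] + B[1][0] = -1 + 3 = 2, A[1][2] + B[2][0] = 9 + 0 = 9) = 2 (attained at k = 1)
  C[1][1] = min over k of (A[1][0] + B[0][1] = -4 + -2 = -6, A[1][1] + B[1][1] = -1 + 10 = 9, A[1][2] + B[2][1] = 9 + 7 = 16) = -6 (attained at k = 0)
  C[1][2] = min over k of (A[1][0] + B[0][2] = -4 + -4 = -8, A[1][1] + B[1][2] = -1 + 3 = 2, A[1][2] + B[2][2] = 9 + 10 = 19) = -8 (attained at k = 0)
  C[2][0] = min over k of (A[2][0] + B[0][0] = -1 + 9 = 8, A[2][1] + B[1][0] = 10 + 3 = 13, A[2][2] + B[2][0] = 7 + 0 = 7) = 7 (attained at k = 2)
  C[2][1] = min over k of (A[2][0] + B[0][1] = -1 + -2 = -3, A[2][1] + B[1][1] = 10 + 10 = 20, A[2][2] + B[2][1] = 7 + 7 = 14) = -3 (attained at k = 0)
  C[2][2] = min over k of (A[2][0] + B[0][2] = -1 + -4 = -5, A[2][1] + B[1][2] = 10 + 3 = 13, A[2][2] + B[2][2] = 7 + 10 = 17) = -5 (attained at k = 0)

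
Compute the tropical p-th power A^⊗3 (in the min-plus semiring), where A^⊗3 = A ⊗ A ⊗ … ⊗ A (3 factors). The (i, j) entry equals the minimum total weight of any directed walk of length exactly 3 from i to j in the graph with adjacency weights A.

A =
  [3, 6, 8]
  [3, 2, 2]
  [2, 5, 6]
A^⊗3 =
  [9, 10, 10]
  [6, 6, 6]
  [8, 9, 9]

Each entry (A^⊗3)_ij equals the minimum over all length-3 walks i = v_0 → v_1 → … → v_3 = j of Σ_t A[v_t][v_{t+1}]. For example, for (i, j) = (0, 2) we minimise over 9 possible intermediate vertex sequences; the minimum is 10, attained along the walk 0 → 1 → 1 → 2.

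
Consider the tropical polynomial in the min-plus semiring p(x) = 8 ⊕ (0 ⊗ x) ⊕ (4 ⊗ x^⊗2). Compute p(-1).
p(-1) = -1

A tropical monomial a ⊗ x^⊗i evaluates to a + i · x. Evaluating each term at x = -1:
  Term 0 contributes 8 + 0 · -1 = 8
  Term 1 contributes 0 + 1 · -1 = -1
  Term 2 contributes 4 + 2 · -1 = 2
p(-1) = ⊕ of these = min[8, -1, 2] = -1.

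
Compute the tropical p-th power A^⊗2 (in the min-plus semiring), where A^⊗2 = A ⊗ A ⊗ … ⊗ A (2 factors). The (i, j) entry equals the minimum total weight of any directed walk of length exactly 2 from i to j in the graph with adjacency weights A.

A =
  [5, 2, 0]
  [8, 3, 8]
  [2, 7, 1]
A^⊗2 =
  [2, 5, 1]
  [10, 6, 8]
  [3, 4, 2]

Each entry (A^⊗2)_ij equals the minimum over all length-2 walks i = v_0 → v_1 → … → v_2 = j of Σ_t A[v_t][v_{t+1}]. For example, for (i, j) = (0, 2) we minimise over 3 possible intermediate vertex sequences; the minimum is 1, attained along the walk 0 → 2 → 2.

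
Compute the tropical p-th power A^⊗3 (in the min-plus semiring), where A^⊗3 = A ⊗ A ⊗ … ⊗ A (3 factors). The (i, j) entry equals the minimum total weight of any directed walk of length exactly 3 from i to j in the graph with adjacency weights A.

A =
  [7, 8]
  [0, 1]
A^⊗3 =
  [9, 10]
  [2, 3]

Each entry (A^⊗3)_ij equals the minimum over all length-3 walks i = v_0 → v_1 → … → v_3 = j of Σ_t A[v_t][v_{t+1}]. For example, for (i, j) = (0, 1) we minimise over 4 possible intermediate vertex sequences; the minimum is 10, attained along the walk 0 → 1 → 1 → 1.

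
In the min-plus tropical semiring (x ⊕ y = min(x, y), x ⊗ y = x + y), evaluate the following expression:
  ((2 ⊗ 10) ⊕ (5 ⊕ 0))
((2 ⊗ 10) ⊕ (5 ⊕ 0)) = 0

Expand innermost to outermost. Recall ⊕ takes the minimum of its arguments and ⊗ takes their sum. Working out the expression ((2 ⊗ 10) ⊕ (5 ⊕ 0)) gives 0.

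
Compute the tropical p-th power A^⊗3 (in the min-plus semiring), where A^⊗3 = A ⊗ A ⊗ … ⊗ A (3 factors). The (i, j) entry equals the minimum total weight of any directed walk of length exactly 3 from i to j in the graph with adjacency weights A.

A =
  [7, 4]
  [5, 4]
A^⊗3 =
  [13, 12]
  [13, 12]

Each entry (A^⊗3)_ij equals the minimum over all length-3 walks i = v_0 → v_1 → … → v_3 = j of Σ_t A[v_t][v_{t+1}]. For example, for (i, j) = (0, 1) we minimise over 4 possible intermediate vertex sequences; the minimum is 12, attained along the walk 0 → 1 → 1 → 1.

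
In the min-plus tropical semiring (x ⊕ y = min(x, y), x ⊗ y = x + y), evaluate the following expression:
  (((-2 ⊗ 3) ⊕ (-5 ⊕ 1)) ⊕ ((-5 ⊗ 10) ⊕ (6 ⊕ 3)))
(((-2 ⊗ 3) ⊕ (-5 ⊕ 1)) ⊕ ((-5 ⊗ 10) ⊕ (6 ⊕ 3))) = -5

Expand innermost to outermost. Recall ⊕ takes the minimum of its arguments and ⊗ takes their sum. Working out the expression (((-2 ⊗ 3) ⊕ (-5 ⊕ 1)) ⊕ ((-5 ⊗ 10) ⊕ (6 ⊕ 3))) gives -5.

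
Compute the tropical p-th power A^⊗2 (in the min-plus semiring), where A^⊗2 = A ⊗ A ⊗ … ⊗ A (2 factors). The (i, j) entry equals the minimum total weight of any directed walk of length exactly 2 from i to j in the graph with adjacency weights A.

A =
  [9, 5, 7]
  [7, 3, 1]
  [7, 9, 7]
A^⊗2 =
  [12, 8, 6]
  [8, 6, 4]
  [14, 12, 10]

Each entry (A^⊗2)_ij equals the minimum over all length-2 walks i = v_0 → v_1 → … → v_2 = j of Σ_t A[v_t][v_{t+1}]. For example, for (i, j) = (0, 2) we minimise over 3 possible intermediate vertex sequences; the minimum is 6, attained along the walk 0 → 1 → 2.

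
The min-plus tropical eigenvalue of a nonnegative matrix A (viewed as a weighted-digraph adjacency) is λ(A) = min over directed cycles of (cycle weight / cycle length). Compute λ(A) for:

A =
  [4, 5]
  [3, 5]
λ(A) = 4

Enumerate directed cycles and compute their means (weight / length). Sample:
  cycle 0 → 0: weight = 4, length = 1, mean = 4/1 ≈ 4.000
  cycle 1 → 1: weight = 5, length = 1, mean = 5/1 ≈ 5.000
  cycle 0 → 1 → 0: weight = 8, length = 2, mean = 8/2 ≈ 4.000
  cycle 1 → 0 → 1: weight = 8, length = 2, mean = 8/2 ≈ 4.000
Minimum mean = 4.000, attained e.g. along the cycle 0 → 0 with weight 4 and length 1. So λ(A) = 4/1 = 4.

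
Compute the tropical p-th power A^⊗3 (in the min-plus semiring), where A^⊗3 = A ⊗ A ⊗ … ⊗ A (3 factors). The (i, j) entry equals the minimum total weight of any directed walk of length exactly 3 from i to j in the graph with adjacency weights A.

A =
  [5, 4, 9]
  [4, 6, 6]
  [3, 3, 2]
A^⊗3 =
  [13, 12, 12]
  [11, 11, 10]
  [7, 7, 6]

Each entry (A^⊗3)_ij equals the minimum over all length-3 walks i = v_0 → v_1 → … → v_3 = j of Σ_t A[v_t][v_{t+1}]. For example, for (i, j) = (0, 2) we minimise over 9 possible intermediate vertex sequences; the minimum is 12, attained along the walk 0 → 1 → 2 → 2.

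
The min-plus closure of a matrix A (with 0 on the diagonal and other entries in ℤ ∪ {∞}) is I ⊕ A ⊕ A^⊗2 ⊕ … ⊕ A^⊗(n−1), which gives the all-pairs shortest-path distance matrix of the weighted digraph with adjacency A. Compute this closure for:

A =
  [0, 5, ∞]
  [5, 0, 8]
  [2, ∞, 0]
Closure =
  [0, 5, 13]
  [5, 0, 8]
  [2, 7, 0]

This is the Floyd-Warshall all-pairs shortest-path computation. For each intermediate vertex k = 0, 1, …, 2, update dist[i][j] ← min(dist[i][j], dist[i][k] + dist[k][j]). The final matrix gives, for each (i, j), the minimum total weight of any directed path from i to j (possibly empty when i = j).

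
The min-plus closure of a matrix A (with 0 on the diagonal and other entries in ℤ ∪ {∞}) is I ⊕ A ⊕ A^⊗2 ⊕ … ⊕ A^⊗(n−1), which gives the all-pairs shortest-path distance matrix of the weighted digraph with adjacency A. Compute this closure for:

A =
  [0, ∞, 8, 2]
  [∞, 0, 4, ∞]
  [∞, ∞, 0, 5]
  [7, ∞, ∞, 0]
Closure =
  [0, ∞, 8, 2]
  [16, 0, 4, 9]
  [12, ∞, 0, 5]
  [7, ∞, 15, 0]

This is the Floyd-Warshall all-pairs shortest-path computation. For each intermediate vertex k = 0, 1, …, 3, update dist[i][j] ← min(dist[i][j], dist[i][k] + dist[k][j]). The final matrix gives, for each (i, j), the minimum total weight of any directed path from i to j (possibly empty when i = j).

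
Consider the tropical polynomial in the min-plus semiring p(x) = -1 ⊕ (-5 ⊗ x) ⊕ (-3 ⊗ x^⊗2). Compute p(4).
p(4) = -1

A tropical monomial a ⊗ x^⊗i evaluates to a + i · x. Evaluating each term at x = 4:
  Term 0 contributes -1 + 0 · 4 = -1
  Term 1 contributes -5 + 1 · 4 = -1
  Term 2 contributes -3 + 2 · 4 = 5
p(4) = ⊕ of these = min[-1, -1, 5] = -1.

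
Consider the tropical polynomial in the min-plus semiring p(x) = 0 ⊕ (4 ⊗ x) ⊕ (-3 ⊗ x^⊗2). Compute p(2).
p(2) = 0

A tropical monomial a ⊗ x^⊗i evaluates to a + i · x. Evaluating each term at x = 2:
  Term 0 contributes 0 + 0 · 2 = 0
  Term 1 contributes 4 + 1 · 2 = 6
  Term 2 contributes -3 + 2 · 2 = 1
p(2) = ⊕ of these = min[0, 6, 1] = 0.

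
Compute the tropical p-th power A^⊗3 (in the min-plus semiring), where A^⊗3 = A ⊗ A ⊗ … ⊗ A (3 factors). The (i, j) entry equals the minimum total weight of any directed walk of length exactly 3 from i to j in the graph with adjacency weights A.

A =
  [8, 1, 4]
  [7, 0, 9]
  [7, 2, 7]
A^⊗3 =
  [8, 1, 10]
  [7, 0, 9]
  [9, 2, 11]

Each entry (A^⊗3)_ij equals the minimum over all length-3 walks i = v_0 → v_1 → … → v_3 = j of Σ_t A[v_t][v_{t+1}]. For example, for (i, j) = (0, 2) we minimise over 9 possible intermediate vertex sequences; the minimum is 10, attained along the walk 0 → 1 → 1 → 2.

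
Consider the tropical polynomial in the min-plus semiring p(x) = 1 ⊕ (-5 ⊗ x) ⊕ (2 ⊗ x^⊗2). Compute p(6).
p(6) = 1

A tropical monomial a ⊗ x^⊗i evaluates to a + i · x. Evaluating each term at x = 6:
  Term 0 contributes 1 + 0 · 6 = 1
  Term 1 contributes -5 + 1 · 6 = 1
  Term 2 contributes 2 + 2 · 6 = 14
p(6) = ⊕ of these = min[1, 1, 14] = 1.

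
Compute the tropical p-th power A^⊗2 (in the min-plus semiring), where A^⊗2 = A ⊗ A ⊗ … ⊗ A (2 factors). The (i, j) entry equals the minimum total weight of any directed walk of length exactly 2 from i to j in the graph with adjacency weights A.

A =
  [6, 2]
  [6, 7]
A^⊗2 =
  [8, 8]
  [12, 8]

Each entry (A^⊗2)_ij equals the minimum over all length-2 walks i = v_0 → v_1 → … → v_2 = j of Σ_t A[v_t][v_{t+1}]. For example, for (i, j) = (0, 1) we minimise over 2 possible intermediate vertex sequences; the minimum is 8, attained along the walk 0 → 0 → 1.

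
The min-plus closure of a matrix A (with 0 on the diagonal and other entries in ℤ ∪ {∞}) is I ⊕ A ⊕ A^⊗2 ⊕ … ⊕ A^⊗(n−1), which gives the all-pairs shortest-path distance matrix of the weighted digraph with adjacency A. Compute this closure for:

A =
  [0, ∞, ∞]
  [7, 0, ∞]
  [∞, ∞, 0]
Closure =
  [0, ∞, ∞]
  [7, 0, ∞]
  [∞, ∞, 0]

This is the Floyd-Warshall all-pairs shortest-path computation. For each intermediate vertex k = 0, 1, …, 2, update dist[i][j] ← min(dist[i][j], dist[i][k] + dist[k][j]). The final matrix gives, for each (i, j), the minimum total weight of any directed path from i to j (possibly empty when i = j).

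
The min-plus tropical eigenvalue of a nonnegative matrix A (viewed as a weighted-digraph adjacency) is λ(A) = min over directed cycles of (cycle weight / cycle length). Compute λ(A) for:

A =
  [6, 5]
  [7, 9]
λ(A) = 6

Enumerate directed cycles and compute their means (weight / length). Sample:
  cycle 0 → 0: weight = 6, length = 1, mean = 6/1 ≈ 6.000
  cycle 1 → 1: weight = 9, length = 1, mean = 9/1 ≈ 9.000
  cycle 0 → 1 → 0: weight = 12, length = 2, mean = 12/2 ≈ 6.000
  cycle 1 → 0 → 1: weight = 12, length = 2, mean = 12/2 ≈ 6.000
Minimum mean = 6.000, attained e.g. along the cycle 0 → 0 with weight 6 and length 1. So λ(A) = 6/1 = 6.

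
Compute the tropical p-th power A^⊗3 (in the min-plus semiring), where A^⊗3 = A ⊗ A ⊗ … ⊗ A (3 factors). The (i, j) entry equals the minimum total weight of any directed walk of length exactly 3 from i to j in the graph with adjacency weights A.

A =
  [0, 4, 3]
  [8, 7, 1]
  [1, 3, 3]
A^⊗3 =
  [0, 4, 3]
  [2, 6, 5]
  [1, 5, 4]

Each entry (A^⊗3)_ij equals the minimum over all length-3 walks i = v_0 → v_1 → … → v_3 = j of Σ_t A[v_t][v_{t+1}]. For example, for (i, j) = (0, 2) we minimise over 9 possible intermediate vertex sequences; the minimum is 3, attained along the walk 0 → 0 → 0 → 2.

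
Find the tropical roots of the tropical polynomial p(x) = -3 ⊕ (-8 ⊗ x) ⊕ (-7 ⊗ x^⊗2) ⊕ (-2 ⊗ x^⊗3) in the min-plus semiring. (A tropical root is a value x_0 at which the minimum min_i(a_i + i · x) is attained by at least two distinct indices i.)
Roots: {-5, -1, 5}

Each tropical root is a break point of the lower envelope of the lines y = a_i + i · x (there are 4 lines, with slopes 0, 1, ..., 3). Only the lines that attain the minimum somewhere contribute to roots; other lines are dominated. Here the surviving (envelope) indices are i = 3, i = 2, i = 1, i = 0.
Intersections between consecutive envelope lines give the roots: for adjacent envelope indices i < j the intersection is x = (a_i − a_j) / (j − i). Reading off the sorted break points: {-5, -1, 5}.
Verification: at each break x_0, at least two indices attain the minimum of min_i(a_i + i · x_0).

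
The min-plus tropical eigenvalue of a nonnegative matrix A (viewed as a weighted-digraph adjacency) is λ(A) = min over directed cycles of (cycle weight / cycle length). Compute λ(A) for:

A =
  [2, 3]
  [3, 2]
λ(A) = 2

Enumerate directed cycles and compute their means (weight / length). Sample:
  cycle 0 → 0: weight = 2, length = 1, mean = 2/1 ≈ 2.000
  cycle 1 → 1: weight = 2, length = 1, mean = 2/1 ≈ 2.000
  cycle 0 → 1 → 0: weight = 6, length = 2, mean = 6/2 ≈ 3.000
  cycle 1 → 0 → 1: weight = 6, length = 2, mean = 6/2 ≈ 3.000
Minimum mean = 2.000, attained e.g. along the cycle 0 → 0 with weight 2 and length 1. So λ(A) = 2/1 = 2.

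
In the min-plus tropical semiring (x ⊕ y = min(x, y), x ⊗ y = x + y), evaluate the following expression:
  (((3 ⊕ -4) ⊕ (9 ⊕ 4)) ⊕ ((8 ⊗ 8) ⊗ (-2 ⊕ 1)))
(((3 ⊕ -4) ⊕ (9 ⊕ 4)) ⊕ ((8 ⊗ 8) ⊗ (-2 ⊕ 1))) = -4

Expand innermost to outermost. Recall ⊕ takes the minimum of its arguments and ⊗ takes their sum. Working out the expression (((3 ⊕ -4) ⊕ (9 ⊕ 4)) ⊕ ((8 ⊗ 8) ⊗ (-2 ⊕ 1))) gives -4.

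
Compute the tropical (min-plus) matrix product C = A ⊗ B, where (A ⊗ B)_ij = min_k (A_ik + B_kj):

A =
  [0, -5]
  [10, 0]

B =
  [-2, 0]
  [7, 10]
A ⊗ B =
  [-2, 0]
  [7, 10]

Apply the min-plus product entry-by-entry:
  C[0][0] = min over k of (A[0][0] + B[0][0] = 0 + -2 = -2, A[0][1] + B[1][0] = -5 + 7 = 2) = -2 (attained at k = 0)
  C[0][1] = min over k of (A[0][0] + B[0][1] = 0 + 0 = 0, A[0][1] + B[1][1] = -5 + 10 = 5) = 0 (attained at k = 0)
  C[1][0] = min over k of (A[1][0] + B[0][0] = 10 + -2 = 8, A[1][1] + B[1][0] = 0 + 7 = 7) = 7 (attained at k = 1)
  C[1][1] = min over k of (A[1][0] + B[0][1] = 10 + 0 = 10, A[1][1] + B[1][1] = 0 + 10 = 10) = 10 (attained at k = 0)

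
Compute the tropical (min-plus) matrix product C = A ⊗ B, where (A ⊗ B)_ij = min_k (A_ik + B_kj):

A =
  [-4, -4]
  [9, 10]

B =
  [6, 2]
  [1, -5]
A ⊗ B =
  [-3, -9]
  [11, 5]

Apply the min-plus product entry-by-entry:
  C[0][0] = min over k of (A[0][0] + B[0][0] = -4 + 6 = 2, A[0][1] + B[1][0] = -4 + 1 = -3) = -3 (attained at k = 1)
  C[0][1] = min over k of (A[0][0] + B[0][1] = -4 + 2 = -2, A[0][1] + B[1][1] = -4 + -5 = -9) = -9 (attained at k = 1)
  C[1][0] = min over k of (A[1][0] + B[0][0] = 9 + 6 = 15, A[1][1] + B[1][0] = 10 + 1 = 11) = 11 (attained at k = 1)
  C[1][1] = min over k of (A[1][0] + B[0][1] = 9 + 2 = 11, A[1][1] + B[1][1] = 10 + -5 = 5) = 5 (attained at k = 1)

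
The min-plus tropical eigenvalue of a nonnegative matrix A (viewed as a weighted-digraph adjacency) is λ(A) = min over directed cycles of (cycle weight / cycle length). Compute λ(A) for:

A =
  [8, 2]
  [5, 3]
λ(A) = 3

Enumerate directed cycles and compute their means (weight / length). Sample:
  cycle 0 → 0: weight = 8, length = 1, mean = 8/1 ≈ 8.000
  cycle 1 → 1: weight = 3, length = 1, mean = 3/1 ≈ 3.000
  cycle 0 → 1 → 0: weight = 7, length = 2, mean = 7/2 ≈ 3.500
  cycle 1 → 0 → 1: weight = 7, length = 2, mean = 7/2 ≈ 3.500
Minimum mean = 3.000, attained e.g. along the cycle 1 → 1 with weight 3 and length 1. So λ(A) = 3/1 = 3.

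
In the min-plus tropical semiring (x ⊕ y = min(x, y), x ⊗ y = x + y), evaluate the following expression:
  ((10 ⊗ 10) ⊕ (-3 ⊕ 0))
((10 ⊗ 10) ⊕ (-3 ⊕ 0)) = -3

Expand innermost to outermost. Recall ⊕ takes the minimum of its arguments and ⊗ takes their sum. Working out the expression ((10 ⊗ 10) ⊕ (-3 ⊕ 0)) gives -3.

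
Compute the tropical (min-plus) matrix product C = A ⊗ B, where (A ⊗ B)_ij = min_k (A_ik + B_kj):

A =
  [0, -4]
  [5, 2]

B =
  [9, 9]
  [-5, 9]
A ⊗ B =
  [-9, 5]
  [-3, 11]

Apply the min-plus product entry-by-entry:
  C[0][0] = min over k of (A[0][0] + B[0][0] = 0 + 9 = 9, A[0][1] + B[1][0] = -4 + -5 = -9) = -9 (attained at k = 1)
  C[0][1] = min over k of (A[0][0] + B[0][1] = 0 + 9 = 9, A[0][1] + B[1][1] = -4 + 9 = 5) = 5 (attained at k = 1)
  C[1][0] = min over k of (A[1][0] + B[0][0] = 5 + 9 = 14, A[1][1] + B[1][0] = 2 + -5 = -3) = -3 (attained at k = 1)
  C[1][1] = min over k of (A[1][0] + B[0][1] = 5 + 9 = 14, A[1][1] + B[1][1] = 2 + 9 = 11) = 11 (attained at k = 1)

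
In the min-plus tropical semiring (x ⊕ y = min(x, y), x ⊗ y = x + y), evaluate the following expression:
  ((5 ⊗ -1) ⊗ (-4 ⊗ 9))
((5 ⊗ -1) ⊗ (-4 ⊗ 9)) = 9

Expand innermost to outermost. Recall ⊕ takes the minimum of its arguments and ⊗ takes their sum. Working out the expression ((5 ⊗ -1) ⊗ (-4 ⊗ 9)) gives 9.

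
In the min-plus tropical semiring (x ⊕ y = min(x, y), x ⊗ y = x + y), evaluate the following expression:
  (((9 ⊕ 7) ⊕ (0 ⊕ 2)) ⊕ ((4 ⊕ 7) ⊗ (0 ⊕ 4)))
(((9 ⊕ 7) ⊕ (0 ⊕ 2)) ⊕ ((4 ⊕ 7) ⊗ (0 ⊕ 4))) = 0

Expand innermost to outermost. Recall ⊕ takes the minimum of its arguments and ⊗ takes their sum. Working out the expression (((9 ⊕ 7) ⊕ (0 ⊕ 2)) ⊕ ((4 ⊕ 7) ⊗ (0 ⊕ 4))) gives 0.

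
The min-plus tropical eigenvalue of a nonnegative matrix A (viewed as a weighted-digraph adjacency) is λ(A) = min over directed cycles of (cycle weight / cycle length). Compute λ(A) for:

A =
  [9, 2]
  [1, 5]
λ(A) = 3/2

Enumerate directed cycles and compute their means (weight / length). Sample:
  cycle 0 → 0: weight = 9, length = 1, mean = 9/1 ≈ 9.000
  cycle 1 → 1: weight = 5, length = 1, mean = 5/1 ≈ 5.000
  cycle 0 → 1 → 0: weight = 3, length = 2, mean = 3/2 ≈ 1.500
  cycle 1 → 0 → 1: weight = 3, length = 2, mean = 3/2 ≈ 1.500
Minimum mean = 1.500, attained e.g. along the cycle 0 → 1 → 0 with weight 3 and length 2. So λ(A) = 3/2 = 3/2.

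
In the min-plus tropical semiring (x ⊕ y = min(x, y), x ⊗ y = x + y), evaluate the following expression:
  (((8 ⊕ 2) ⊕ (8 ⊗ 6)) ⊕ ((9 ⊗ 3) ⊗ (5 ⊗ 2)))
(((8 ⊕ 2) ⊕ (8 ⊗ 6)) ⊕ ((9 ⊗ 3) ⊗ (5 ⊗ 2))) = 2

Expand innermost to outermost. Recall ⊕ takes the minimum of its arguments and ⊗ takes their sum. Working out the expression (((8 ⊕ 2) ⊕ (8 ⊗ 6)) ⊕ ((9 ⊗ 3) ⊗ (5 ⊗ 2))) gives 2.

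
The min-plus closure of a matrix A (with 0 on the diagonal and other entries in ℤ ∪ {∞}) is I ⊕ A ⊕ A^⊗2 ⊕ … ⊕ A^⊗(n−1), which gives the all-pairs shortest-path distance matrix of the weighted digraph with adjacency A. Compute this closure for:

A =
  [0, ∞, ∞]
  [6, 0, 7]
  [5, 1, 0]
Closure =
  [0, ∞, ∞]
  [6, 0, 7]
  [5, 1, 0]

This is the Floyd-Warshall all-pairs shortest-path computation. For each intermediate vertex k = 0, 1, …, 2, update dist[i][j] ← min(dist[i][j], dist[i][k] + dist[k][j]). The final matrix gives, for each (i, j), the minimum total weight of any directed path from i to j (possibly empty when i = j).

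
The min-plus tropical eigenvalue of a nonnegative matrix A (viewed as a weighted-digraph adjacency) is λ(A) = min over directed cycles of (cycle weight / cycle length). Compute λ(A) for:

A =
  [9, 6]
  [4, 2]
λ(A) = 2

Enumerate directed cycles and compute their means (weight / length). Sample:
  cycle 0 → 0: weight = 9, length = 1, mean = 9/1 ≈ 9.000
  cycle 1 → 1: weight = 2, length = 1, mean = 2/1 ≈ 2.000
  cycle 0 → 1 → 0: weight = 10, length = 2, mean = 10/2 ≈ 5.000
  cycle 1 → 0 → 1: weight = 10, length = 2, mean = 10/2 ≈ 5.000
Minimum mean = 2.000, attained e.g. along the cycle 1 → 1 with weight 2 and length 1. So λ(A) = 2/1 = 2.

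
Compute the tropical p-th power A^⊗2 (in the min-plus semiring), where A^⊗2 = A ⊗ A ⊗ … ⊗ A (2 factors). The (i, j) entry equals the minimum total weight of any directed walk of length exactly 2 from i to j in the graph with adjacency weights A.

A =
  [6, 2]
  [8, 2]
A^⊗2 =
  [10, 4]
  [10, 4]

Each entry (A^⊗2)_ij equals the minimum over all length-2 walks i = v_0 → v_1 → … → v_2 = j of Σ_t A[v_t][v_{t+1}]. For example, for (i, j) = (0, 1) we minimise over 2 possible intermediate vertex sequences; the minimum is 4, attained along the walk 0 → 1 → 1.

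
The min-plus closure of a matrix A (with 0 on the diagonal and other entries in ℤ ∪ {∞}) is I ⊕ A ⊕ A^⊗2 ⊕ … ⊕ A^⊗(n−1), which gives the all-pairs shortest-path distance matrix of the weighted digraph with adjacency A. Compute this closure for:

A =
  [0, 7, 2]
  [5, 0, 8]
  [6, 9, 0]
Closure =
  [0, 7, 2]
  [5, 0, 7]
  [6, 9, 0]

This is the Floyd-Warshall all-pairs shortest-path computation. For each intermediate vertex k = 0, 1, …, 2, update dist[i][j] ← min(dist[i][j], dist[i][k] + dist[k][j]). The final matrix gives, for each (i, j), the minimum total weight of any directed path from i to j (possibly empty when i = j).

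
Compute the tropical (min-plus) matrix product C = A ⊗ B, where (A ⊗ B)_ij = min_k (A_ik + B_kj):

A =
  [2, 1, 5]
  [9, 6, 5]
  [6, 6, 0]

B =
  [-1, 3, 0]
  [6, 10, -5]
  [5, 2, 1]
A ⊗ B =
  [1, 5, -4]
  [8, 7, 1]
  [5, 2, 1]

Apply the min-plus product entry-by-entry:
  C[0][0] = min over k of (A[0][0] + B[0][0] = 2 + -1 = 1, A[0][1] + B[1][0] = 1 + 6 = 7, A[0][2] + B[2][0] = 5 + 5 = 10) = 1 (attained at k = 0)
  C[0][1] = min over k of (A[0][0] + B[0][1] = 2 + 3 = 5, A[0][1] + B[1][1] = 1 + 10 = 11, A[0][2] + B[2][1] = 5 + 2 = 7) = 5 (attained at k = 0)
  C[0][2] = min over k of (A[0][0] + B[0][2] = 2 + 0 = 2, A[0][1] + B[1][2] = 1 + -5 = -4, A[0][2] + B[2][2] = 5 + 1 = 6) = -4 (attained at k = 1)
  C[1][0] = min over k of (A[1][0] + B[0][0] = 9 + -1 = 8, A[1][1] + B[1][0] = 6 + 6 = 12, A[1][2] + B[2][0] = 5 + 5 = 10) = 8 (attained at k = 0)
  C[1][1] = min over k of (A[1][0] + B[0][1] = 9 + 3 = 12, A[1][1] + B[1][1] = 6 + 10 = 16, A[1][2] + B[2][1] = 5 + 2 = 7) = 7 (attained at k = 2)
  C[1][2] = min over k of (A[1][0] + B[0][2] = 9 + 0 = 9, A[1][1] + B[1][2] = 6 + -5 = 1, A[1][2] + B[2][2] = 5 + 1 = 6) = 1 (attained at k = 1)
  C[2][0] = min over k of (A[2][0] + B[0][0] = 6 + -1 = 5, A[2][1] + B[1][0] = 6 + 6 = 12, A[2][2] + B[2][0] = 0 + 5 = 5) = 5 (attained at k = 0)
  C[2][1] = min over k of (A[2][0] + B[0][1] = 6 + 3 = 9, A[2][1] + B[1][1] = 6 + 10 = 16, A[2][2] + B[2][1] = 0 + 2 = 2) = 2 (attained at k = 2)
  C[2][2] = min over k of (A[2][0] + B[0][2] = 6 + 0 = 6, A[2][1] + B[1][2] = 6 + -5 = 1, A[2][2] + B[2][2] = 0 + 1 = 1) = 1 (attained at k = 1)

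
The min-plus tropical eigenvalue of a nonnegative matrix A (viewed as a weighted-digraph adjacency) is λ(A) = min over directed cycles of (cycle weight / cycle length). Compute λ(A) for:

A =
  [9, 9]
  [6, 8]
λ(A) = 15/2

Enumerate directed cycles and compute their means (weight / length). Sample:
  cycle 0 → 0: weight = 9, length = 1, mean = 9/1 ≈ 9.000
  cycle 1 → 1: weight = 8, length = 1, mean = 8/1 ≈ 8.000
  cycle 0 → 1 → 0: weight = 15, length = 2, mean = 15/2 ≈ 7.500
  cycle 1 → 0 → 1: weight = 15, length = 2, mean = 15/2 ≈ 7.500
Minimum mean = 7.500, attained e.g. along the cycle 0 → 1 → 0 with weight 15 and length 2. So λ(A) = 15/2 = 15/2.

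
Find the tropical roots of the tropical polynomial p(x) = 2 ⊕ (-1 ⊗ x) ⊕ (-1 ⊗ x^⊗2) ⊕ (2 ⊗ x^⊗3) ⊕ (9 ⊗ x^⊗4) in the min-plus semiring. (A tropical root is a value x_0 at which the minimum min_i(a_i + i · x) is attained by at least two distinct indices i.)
Roots: {-7, -3, 0, 3}

Each tropical root is a break point of the lower envelope of the lines y = a_i + i · x (there are 5 lines, with slopes 0, 1, ..., 4). Only the lines that attain the minimum somewhere contribute to roots; other lines are dominated. Here the surviving (envelope) indices are i = 4, i = 3, i = 2, i = 1, i = 0.
Intersections between consecutive envelope lines give the roots: for adjacent envelope indices i < j the intersection is x = (a_i − a_j) / (j − i). Reading off the sorted break points: {-7, -3, 0, 3}.
Verification: at each break x_0, at least two indices attain the minimum of min_i(a_i + i · x_0).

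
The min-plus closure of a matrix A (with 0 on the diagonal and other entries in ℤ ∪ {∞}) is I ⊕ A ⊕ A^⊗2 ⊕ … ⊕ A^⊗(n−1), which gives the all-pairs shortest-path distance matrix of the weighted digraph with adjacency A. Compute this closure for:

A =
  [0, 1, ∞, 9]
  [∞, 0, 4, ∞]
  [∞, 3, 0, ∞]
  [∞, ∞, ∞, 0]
Closure =
  [0, 1, 5, 9]
  [∞, 0, 4, ∞]
  [∞, 3, 0, ∞]
  [∞, ∞, ∞, 0]

This is the Floyd-Warshall all-pairs shortest-path computation. For each intermediate vertex k = 0, 1, …, 3, update dist[i][j] ← min(dist[i][j], dist[i][k] + dist[k][j]). The final matrix gives, for each (i, j), the minimum total weight of any directed path from i to j (possibly empty when i = j).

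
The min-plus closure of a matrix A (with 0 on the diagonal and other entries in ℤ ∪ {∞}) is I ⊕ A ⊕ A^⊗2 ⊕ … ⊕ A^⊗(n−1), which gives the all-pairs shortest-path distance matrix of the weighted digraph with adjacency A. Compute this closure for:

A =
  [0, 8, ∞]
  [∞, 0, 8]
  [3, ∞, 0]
Closure =
  [0, 8, 16]
  [11, 0, 8]
  [3, 11, 0]

This is the Floyd-Warshall all-pairs shortest-path computation. For each intermediate vertex k = 0, 1, …, 2, update dist[i][j] ← min(dist[i][j], dist[i][k] + dist[k][j]). The final matrix gives, for each (i, j), the minimum total weight of any directed path from i to j (possibly empty when i = j).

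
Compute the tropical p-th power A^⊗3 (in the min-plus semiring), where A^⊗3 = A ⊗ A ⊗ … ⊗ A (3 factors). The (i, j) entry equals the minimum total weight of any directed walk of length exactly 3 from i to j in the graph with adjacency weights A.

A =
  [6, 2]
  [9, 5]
A^⊗3 =
  [16, 12]
  [19, 15]

Each entry (A^⊗3)_ij equals the minimum over all length-3 walks i = v_0 → v_1 → … → v_3 = j of Σ_t A[v_t][v_{t+1}]. For example, for (i, j) = (0, 1) we minimise over 4 possible intermediate vertex sequences; the minimum is 12, attained along the walk 0 → 1 → 1 → 1.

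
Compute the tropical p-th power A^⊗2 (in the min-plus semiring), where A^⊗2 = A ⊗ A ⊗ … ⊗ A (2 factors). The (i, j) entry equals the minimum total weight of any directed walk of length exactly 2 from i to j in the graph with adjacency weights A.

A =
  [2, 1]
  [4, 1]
A^⊗2 =
  [4, 2]
  [5, 2]

Each entry (A^⊗2)_ij equals the minimum over all length-2 walks i = v_0 → v_1 → … → v_2 = j of Σ_t A[v_t][v_{t+1}]. For example, for (i, j) = (0, 1) we minimise over 2 possible intermediate vertex sequences; the minimum is 2, attained along the walk 0 → 1 → 1.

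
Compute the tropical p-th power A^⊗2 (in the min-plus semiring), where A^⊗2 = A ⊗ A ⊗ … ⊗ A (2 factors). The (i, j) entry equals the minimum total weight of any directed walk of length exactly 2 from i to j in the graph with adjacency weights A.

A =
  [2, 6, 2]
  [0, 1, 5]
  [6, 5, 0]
A^⊗2 =
  [4, 7, 2]
  [1, 2, 2]
  [5, 5, 0]

Each entry (A^⊗2)_ij equals the minimum over all length-2 walks i = v_0 → v_1 → … → v_2 = j of Σ_t A[v_t][v_{t+1}]. For example, for (i, j) = (0, 2) we minimise over 3 possible intermediate vertex sequences; the minimum is 2, attained along the walk 0 → 2 → 2.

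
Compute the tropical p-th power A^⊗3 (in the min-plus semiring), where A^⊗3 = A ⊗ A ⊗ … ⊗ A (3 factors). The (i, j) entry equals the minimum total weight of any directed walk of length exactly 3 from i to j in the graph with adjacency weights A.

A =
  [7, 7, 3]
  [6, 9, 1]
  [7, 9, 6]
A^⊗3 =
  [15, 17, 13]
  [14, 15, 11]
  [17, 19, 15]

Each entry (A^⊗3)_ij equals the minimum over all length-3 walks i = v_0 → v_1 → … → v_3 = j of Σ_t A[v_t][v_{t+1}]. For example, for (i, j) = (0, 2) we minimise over 9 possible intermediate vertex sequences; the minimum is 13, attained along the walk 0 → 2 → 0 → 2.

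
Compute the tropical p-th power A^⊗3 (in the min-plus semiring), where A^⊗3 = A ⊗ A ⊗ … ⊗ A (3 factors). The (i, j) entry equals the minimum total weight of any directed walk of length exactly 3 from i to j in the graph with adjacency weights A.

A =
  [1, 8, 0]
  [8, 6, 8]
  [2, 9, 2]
A^⊗3 =
  [3, 10, 2]
  [10, 17, 9]
  [4, 11, 3]

Each entry (A^⊗3)_ij equals the minimum over all length-3 walks i = v_0 → v_1 → … → v_3 = j of Σ_t A[v_t][v_{t+1}]. For example, for (i, j) = (0, 2) we minimise over 9 possible intermediate vertex sequences; the minimum is 2, attained along the walk 0 → 0 → 0 → 2.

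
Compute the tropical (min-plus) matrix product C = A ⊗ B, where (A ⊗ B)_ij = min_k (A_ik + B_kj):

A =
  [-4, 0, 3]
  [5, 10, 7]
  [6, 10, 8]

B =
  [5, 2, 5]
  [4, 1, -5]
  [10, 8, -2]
A ⊗ B =
  [1, -2, -5]
  [10, 7, 5]
  [11, 8, 5]

Apply the min-plus product entry-by-entry:
  C[0][0] = min over k of (A[0][0] + B[0][0] = -4 + 5 = 1, A[0][1] + B[1][0] = 0 + 4 = 4, A[0][2] + B[2][0] = 3 + 10 = 13) = 1 (attained at k = 0)
  C[0][1] = min over k of (A[0][0] + B[0][1] = -4 + 2 = -2, A[0][1] + B[1][1] = 0 + 1 = 1, A[0][2] + B[2][1] = 3 + 8 = 11) = -2 (attained at k = 0)
  C[0][2] = min over k of (A[0][0] + B[0][2] = -4 + 5 = 1, A[0][1] + B[1][2] = 0 + -5 = -5, A[0][2] + B[2][2] = 3 + -2 = 1) = -5 (attained at k = 1)
  C[1][0] = min over k of (A[1][0] + B[0][0] = 5 + 5 = 10, A[1][1] + B[1][0] = 10 + 4 = 14, A[1][2] + B[2][0] = 7 + 10 = 17) = 10 (attained at k = 0)
  C[1][1] = min over k of (A[1][0] + B[0][1] = 5 + 2 = 7, A[1][1] + B[1][1] = 10 + 1 = 11, A[1][2] + B[2][1] = 7 + 8 = 15) = 7 (attained at k = 0)
  C[1][2] = min over k of (A[1][0] + B[0][2] = 5 + 5 = 10, A[1][1] + B[1][2] = 10 + -5 = 5, A[1][2] + B[2][2] = 7 + -2 = 5) = 5 (attained at k = 1)
  C[2][0] = min over k of (A[2][0] + B[0][0] = 6 + 5 = 11, A[2][1] + B[1][0] = 10 + 4 = 14, A[2][2] + B[2][0] = 8 + 10 = 18) = 11 (attained at k = 0)
  C[2][1] = min over k of (A[2][0] + B[0][1] = 6 + 2 = 8, A[2][1] + B[1][1] = 10 + 1 = 11, A[2][2] + B[2][1] = 8 + 8 = 16) = 8 (attained at k = 0)
  C[2][2] = min over k of (A[2][0] + B[0][2] = 6 + 5 = 11, A[2][1] + B[1][2] = 10 + -5 = 5, A[2][2] + B[2][2] = 8 + -2 = 6) = 5 (attained at k = 1)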